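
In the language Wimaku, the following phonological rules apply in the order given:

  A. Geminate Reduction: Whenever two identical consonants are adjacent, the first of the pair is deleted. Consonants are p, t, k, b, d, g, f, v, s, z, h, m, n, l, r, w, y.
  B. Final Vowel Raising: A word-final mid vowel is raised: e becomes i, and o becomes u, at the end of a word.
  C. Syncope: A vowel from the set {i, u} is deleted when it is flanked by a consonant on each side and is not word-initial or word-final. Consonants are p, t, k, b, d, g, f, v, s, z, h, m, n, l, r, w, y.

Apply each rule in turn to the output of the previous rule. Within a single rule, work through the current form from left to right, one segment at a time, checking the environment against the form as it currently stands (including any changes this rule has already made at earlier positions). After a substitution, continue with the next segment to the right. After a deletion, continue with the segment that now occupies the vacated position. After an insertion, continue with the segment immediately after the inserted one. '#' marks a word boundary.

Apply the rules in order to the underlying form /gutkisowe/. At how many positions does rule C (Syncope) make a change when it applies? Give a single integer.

A Geminate Reduction: no change — [gutkisowe]
B Final Vowel Raising: [gutkisowe] → [gutkisowi]
C Syncope: [gutkisowi] → [gtksowi]
Rule C changed 2 position(s).

2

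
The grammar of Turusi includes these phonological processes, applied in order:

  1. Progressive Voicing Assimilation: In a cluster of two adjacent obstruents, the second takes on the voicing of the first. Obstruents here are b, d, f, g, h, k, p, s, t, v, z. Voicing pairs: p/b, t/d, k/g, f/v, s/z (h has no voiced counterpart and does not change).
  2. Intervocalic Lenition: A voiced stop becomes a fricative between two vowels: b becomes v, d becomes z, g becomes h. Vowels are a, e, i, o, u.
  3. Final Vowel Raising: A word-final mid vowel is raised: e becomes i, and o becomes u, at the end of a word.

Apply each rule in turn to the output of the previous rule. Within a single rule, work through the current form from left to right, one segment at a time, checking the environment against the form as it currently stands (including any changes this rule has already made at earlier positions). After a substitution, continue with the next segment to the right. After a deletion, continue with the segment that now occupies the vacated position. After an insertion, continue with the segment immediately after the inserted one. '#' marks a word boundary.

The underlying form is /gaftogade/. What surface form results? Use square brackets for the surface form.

[gaftohazi]

1 Progressive Voicing Assimilation: no change — [gaftogade]
2 Intervocalic Lenition: [gaftogade] → [gaftohaze]
3 Final Vowel Raising: [gaftohaze] → [gaftohazi]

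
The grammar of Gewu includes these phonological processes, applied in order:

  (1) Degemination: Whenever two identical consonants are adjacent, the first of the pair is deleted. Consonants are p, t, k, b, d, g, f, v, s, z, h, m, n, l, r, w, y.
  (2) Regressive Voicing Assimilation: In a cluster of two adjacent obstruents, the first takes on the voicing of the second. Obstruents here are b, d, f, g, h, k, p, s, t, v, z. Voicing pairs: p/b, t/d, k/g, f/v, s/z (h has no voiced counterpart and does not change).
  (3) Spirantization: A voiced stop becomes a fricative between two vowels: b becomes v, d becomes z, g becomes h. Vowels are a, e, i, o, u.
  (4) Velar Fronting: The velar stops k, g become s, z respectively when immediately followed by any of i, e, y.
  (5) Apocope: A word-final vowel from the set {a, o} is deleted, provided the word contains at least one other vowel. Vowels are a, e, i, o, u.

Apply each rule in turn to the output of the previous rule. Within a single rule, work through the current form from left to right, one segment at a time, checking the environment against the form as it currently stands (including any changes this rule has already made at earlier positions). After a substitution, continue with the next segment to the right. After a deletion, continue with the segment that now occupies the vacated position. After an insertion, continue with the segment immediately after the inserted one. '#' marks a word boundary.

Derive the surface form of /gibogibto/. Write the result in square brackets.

[zivohipt]

(1) Degemination: no change — [gibogibto]
(2) Regressive Voicing Assimilation: [gibogibto] → [gibogipto]
(3) Spirantization: [gibogipto] → [givohipto]
(4) Velar Fronting: [givohipto] → [zivohipto]
(5) Apocope: [zivohipto] → [zivohipt]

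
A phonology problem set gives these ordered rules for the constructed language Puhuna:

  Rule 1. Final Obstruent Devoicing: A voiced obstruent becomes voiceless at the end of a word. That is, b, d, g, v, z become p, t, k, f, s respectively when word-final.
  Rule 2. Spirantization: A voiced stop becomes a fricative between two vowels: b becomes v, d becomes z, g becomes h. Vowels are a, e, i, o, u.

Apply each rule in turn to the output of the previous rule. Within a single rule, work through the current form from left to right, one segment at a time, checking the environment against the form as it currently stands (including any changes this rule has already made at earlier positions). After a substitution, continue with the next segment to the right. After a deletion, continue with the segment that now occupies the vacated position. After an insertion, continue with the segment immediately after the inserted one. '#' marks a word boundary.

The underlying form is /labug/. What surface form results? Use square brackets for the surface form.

[lavuk]

Rule 1 Final Obstruent Devoicing: [labug] → [labuk]
Rule 2 Spirantization: [labuk] → [lavuk]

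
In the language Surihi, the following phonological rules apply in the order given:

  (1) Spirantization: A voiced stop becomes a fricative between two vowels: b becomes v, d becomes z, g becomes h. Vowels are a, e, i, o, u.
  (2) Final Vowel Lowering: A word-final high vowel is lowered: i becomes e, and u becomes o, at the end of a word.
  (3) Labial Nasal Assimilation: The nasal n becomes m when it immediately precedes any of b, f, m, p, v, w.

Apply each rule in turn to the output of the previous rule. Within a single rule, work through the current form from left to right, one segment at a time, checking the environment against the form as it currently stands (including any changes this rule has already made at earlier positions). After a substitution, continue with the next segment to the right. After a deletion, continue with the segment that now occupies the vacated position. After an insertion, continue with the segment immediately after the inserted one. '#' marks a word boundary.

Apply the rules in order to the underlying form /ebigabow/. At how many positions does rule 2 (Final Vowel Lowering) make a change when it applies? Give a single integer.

(1) Spirantization: [ebigabow] → [evihavow]
(2) Final Vowel Lowering: no change — [evihavow]
(3) Labial Nasal Assimilation: no change — [evihavow]
Rule 2 changed 0 position(s).

0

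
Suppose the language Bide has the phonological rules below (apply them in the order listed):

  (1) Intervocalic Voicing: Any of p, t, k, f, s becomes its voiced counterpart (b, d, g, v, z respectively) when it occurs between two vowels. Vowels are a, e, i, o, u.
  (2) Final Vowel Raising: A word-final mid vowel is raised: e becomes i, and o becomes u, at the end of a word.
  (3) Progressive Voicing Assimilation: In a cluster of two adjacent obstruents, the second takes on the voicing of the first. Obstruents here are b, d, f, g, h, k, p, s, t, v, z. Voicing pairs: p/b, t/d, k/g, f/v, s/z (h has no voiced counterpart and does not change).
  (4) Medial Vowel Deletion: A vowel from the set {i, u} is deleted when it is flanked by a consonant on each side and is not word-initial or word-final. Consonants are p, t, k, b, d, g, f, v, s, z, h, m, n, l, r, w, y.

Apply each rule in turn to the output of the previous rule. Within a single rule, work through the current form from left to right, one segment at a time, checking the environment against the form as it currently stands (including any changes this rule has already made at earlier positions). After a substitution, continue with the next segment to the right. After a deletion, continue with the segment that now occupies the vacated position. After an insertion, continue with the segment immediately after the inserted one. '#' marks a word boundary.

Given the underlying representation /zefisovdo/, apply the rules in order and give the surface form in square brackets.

(1) Intervocalic Voicing: [zefisovdo] → [zevizovdo]
(2) Final Vowel Raising: [zevizovdo] → [zevizovdu]
(3) Progressive Voicing Assimilation: no change — [zevizovdu]
(4) Medial Vowel Deletion: [zevizovdu] → [zevzovdu]

[zevzovdu]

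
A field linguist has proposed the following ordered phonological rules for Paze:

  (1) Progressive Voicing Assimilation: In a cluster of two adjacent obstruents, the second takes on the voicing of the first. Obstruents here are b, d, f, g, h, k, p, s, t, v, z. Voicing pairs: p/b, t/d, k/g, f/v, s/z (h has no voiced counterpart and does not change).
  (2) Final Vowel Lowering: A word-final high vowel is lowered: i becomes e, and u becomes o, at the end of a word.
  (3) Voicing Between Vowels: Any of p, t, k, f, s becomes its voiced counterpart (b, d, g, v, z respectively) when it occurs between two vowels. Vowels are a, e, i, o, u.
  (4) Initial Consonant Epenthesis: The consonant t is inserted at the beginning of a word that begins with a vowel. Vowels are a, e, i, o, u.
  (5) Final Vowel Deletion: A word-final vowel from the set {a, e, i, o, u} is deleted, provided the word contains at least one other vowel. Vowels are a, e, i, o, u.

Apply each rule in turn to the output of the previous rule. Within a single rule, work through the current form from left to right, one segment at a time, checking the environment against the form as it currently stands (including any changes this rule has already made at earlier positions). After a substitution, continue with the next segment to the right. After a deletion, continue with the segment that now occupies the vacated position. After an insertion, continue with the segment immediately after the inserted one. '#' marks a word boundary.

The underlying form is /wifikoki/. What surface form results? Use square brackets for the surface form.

[wivigog]

(1) Progressive Voicing Assimilation: no change — [wifikoki]
(2) Final Vowel Lowering: [wifikoki] → [wifikoke]
(3) Voicing Between Vowels: [wifikoke] → [wivigoge]
(4) Initial Consonant Epenthesis: no change — [wivigoge]
(5) Final Vowel Deletion: [wivigoge] → [wivigog]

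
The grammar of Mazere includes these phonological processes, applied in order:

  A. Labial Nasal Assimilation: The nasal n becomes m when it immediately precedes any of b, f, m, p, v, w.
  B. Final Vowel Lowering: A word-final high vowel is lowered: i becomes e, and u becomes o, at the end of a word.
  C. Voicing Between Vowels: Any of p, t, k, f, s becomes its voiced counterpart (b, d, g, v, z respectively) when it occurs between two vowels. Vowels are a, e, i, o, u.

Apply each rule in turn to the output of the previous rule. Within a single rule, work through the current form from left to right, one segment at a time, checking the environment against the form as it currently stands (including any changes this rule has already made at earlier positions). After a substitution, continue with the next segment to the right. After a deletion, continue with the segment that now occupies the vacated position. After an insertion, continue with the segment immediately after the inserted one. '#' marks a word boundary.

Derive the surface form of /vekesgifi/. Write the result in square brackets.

A Labial Nasal Assimilation: no change — [vekesgifi]
B Final Vowel Lowering: [vekesgifi] → [vekesgife]
C Voicing Between Vowels: [vekesgife] → [vegesgive]

[vegesgive]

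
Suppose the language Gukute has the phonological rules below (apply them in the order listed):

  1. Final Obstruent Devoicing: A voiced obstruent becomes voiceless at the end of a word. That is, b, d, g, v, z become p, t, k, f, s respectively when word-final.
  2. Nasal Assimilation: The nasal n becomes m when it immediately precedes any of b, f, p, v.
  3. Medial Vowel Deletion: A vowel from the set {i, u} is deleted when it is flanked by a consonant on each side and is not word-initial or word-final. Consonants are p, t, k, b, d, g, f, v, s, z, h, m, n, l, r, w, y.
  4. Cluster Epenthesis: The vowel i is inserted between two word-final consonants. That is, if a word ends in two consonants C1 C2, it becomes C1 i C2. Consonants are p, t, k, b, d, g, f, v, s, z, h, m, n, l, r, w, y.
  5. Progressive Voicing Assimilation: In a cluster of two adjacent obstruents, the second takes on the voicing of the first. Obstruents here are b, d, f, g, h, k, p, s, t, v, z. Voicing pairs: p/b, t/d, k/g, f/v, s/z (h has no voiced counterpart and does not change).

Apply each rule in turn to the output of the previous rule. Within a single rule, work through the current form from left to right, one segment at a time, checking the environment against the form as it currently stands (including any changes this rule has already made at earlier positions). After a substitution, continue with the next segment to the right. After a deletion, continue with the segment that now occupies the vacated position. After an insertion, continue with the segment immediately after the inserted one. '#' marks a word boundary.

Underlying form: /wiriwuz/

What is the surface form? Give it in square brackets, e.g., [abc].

[wrwis]

1 Final Obstruent Devoicing: [wiriwuz] → [wiriwus]
2 Nasal Assimilation: no change — [wiriwus]
3 Medial Vowel Deletion: [wiriwus] → [wrws]
4 Cluster Epenthesis: [wrws] → [wrwis]
5 Progressive Voicing Assimilation: no change — [wrwis]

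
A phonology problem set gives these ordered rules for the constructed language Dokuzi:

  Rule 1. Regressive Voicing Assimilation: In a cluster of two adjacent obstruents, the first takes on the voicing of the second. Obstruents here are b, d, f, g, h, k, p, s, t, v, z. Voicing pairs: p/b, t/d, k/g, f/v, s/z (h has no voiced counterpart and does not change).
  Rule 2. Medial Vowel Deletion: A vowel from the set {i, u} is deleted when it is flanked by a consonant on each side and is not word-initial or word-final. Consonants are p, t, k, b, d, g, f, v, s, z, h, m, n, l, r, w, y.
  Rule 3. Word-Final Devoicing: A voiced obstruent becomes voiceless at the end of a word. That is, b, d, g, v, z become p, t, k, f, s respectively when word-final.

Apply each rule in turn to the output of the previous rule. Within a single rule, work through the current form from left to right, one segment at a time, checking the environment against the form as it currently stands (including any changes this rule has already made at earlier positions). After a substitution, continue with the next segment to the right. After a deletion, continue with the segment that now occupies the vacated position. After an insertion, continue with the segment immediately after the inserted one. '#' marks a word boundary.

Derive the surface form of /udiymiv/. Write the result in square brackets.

Rule 1 Regressive Voicing Assimilation: no change — [udiymiv]
Rule 2 Medial Vowel Deletion: [udiymiv] → [udymv]
Rule 3 Word-Final Devoicing: [udymv] → [udymf]

[udymf]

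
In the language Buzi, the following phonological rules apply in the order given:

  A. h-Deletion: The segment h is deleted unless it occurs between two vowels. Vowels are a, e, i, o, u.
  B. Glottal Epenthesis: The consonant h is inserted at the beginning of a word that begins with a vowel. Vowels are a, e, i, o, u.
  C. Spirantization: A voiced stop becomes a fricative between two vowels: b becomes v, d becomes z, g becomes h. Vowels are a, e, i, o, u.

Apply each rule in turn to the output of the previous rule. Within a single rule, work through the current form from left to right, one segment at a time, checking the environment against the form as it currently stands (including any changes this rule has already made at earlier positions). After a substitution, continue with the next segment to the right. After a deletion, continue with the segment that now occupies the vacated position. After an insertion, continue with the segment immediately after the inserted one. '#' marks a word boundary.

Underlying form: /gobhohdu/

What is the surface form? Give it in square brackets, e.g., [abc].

A h-Deletion: [gobhohdu] → [gobodu]
B Glottal Epenthesis: no change — [gobodu]
C Spirantization: [gobodu] → [govozu]

[govozu]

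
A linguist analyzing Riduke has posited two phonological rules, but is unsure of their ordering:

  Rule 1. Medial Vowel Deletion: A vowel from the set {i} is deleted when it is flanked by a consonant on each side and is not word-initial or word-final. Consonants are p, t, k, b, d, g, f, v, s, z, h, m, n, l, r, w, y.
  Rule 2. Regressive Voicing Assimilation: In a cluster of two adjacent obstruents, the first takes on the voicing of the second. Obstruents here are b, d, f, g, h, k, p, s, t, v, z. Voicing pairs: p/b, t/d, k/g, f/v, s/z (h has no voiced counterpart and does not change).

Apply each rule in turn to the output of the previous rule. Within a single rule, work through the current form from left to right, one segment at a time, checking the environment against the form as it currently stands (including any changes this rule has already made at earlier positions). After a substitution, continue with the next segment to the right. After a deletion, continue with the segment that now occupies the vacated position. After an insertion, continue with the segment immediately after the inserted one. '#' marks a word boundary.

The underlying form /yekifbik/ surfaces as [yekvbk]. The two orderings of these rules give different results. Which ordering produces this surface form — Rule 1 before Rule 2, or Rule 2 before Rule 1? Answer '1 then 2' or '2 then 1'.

2 then 1

Order 1 then 2:
  1 Medial Vowel Deletion: [yekifbik] → [yekfbk]
  2 Regressive Voicing Assimilation: [yekfbk] → [yekvpk]
  result: [yekvpk]
Order 2 then 1:
  2 Regressive Voicing Assimilation: [yekifbik] → [yekivbik]
  1 Medial Vowel Deletion: [yekivbik] → [yekvbk]
  result: [yekvbk]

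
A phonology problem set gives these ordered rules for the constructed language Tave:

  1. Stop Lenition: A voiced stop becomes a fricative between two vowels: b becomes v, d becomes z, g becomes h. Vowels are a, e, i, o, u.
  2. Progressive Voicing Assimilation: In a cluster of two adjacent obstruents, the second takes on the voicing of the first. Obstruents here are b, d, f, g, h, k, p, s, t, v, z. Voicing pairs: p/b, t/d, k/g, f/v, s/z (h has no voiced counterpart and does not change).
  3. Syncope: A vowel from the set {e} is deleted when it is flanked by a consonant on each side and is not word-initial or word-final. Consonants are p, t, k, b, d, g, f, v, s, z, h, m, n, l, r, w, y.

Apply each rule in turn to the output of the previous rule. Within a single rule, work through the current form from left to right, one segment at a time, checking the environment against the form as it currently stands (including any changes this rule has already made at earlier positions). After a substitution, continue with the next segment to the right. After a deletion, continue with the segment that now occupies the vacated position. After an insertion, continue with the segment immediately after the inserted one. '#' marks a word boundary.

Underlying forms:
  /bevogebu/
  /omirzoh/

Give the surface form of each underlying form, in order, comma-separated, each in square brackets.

[bvohvu], [omirzoh]

/bevogebu/:
  1 Stop Lenition: [bevogebu] → [bevohevu]
  2 Progressive Voicing Assimilation: no change — [bevohevu]
  3 Syncope: [bevohevu] → [bvohvu]
/omirzoh/:
  1 Stop Lenition: no change — [omirzoh]
  2 Progressive Voicing Assimilation: no change — [omirzoh]
  3 Syncope: no change — [omirzoh]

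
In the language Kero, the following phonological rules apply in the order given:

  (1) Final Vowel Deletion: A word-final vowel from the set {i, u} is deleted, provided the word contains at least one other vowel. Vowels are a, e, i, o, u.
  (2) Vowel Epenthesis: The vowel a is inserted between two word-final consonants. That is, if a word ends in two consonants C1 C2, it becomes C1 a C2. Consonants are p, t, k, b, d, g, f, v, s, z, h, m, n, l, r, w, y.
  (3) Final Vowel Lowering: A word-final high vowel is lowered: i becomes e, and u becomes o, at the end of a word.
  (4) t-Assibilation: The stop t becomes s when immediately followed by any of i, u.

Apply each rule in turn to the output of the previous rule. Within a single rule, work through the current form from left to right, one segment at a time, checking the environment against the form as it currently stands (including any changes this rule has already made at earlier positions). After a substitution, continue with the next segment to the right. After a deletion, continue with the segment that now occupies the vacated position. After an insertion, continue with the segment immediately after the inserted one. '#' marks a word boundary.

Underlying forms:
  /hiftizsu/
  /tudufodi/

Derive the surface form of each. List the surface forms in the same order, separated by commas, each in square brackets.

/hiftizsu/:
  (1) Final Vowel Deletion: [hiftizsu] → [hiftizs]
  (2) Vowel Epenthesis: [hiftizs] → [hiftizas]
  (3) Final Vowel Lowering: no change — [hiftizas]
  (4) t-Assibilation: [hiftizas] → [hifsizas]
/tudufodi/:
  (1) Final Vowel Deletion: [tudufodi] → [tudufod]
  (2) Vowel Epenthesis: no change — [tudufod]
  (3) Final Vowel Lowering: no change — [tudufod]
  (4) t-Assibilation: [tudufod] → [sudufod]

[hifsizas], [sudufod]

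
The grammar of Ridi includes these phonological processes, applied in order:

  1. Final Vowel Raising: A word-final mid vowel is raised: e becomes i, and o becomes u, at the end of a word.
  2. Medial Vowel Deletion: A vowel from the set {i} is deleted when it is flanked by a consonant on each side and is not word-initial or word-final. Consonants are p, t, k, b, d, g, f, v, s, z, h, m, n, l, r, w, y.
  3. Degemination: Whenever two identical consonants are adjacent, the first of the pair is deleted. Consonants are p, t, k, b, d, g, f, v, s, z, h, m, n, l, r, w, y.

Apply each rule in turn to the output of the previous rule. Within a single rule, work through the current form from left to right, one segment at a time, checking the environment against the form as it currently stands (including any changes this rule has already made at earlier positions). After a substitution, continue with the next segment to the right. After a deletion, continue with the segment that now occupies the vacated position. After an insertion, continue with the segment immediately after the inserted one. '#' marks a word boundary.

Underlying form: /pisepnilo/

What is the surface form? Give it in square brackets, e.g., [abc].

[psepnlu]

1 Final Vowel Raising: [pisepnilo] → [pisepnilu]
2 Medial Vowel Deletion: [pisepnilu] → [psepnlu]
3 Degemination: no change — [psepnlu]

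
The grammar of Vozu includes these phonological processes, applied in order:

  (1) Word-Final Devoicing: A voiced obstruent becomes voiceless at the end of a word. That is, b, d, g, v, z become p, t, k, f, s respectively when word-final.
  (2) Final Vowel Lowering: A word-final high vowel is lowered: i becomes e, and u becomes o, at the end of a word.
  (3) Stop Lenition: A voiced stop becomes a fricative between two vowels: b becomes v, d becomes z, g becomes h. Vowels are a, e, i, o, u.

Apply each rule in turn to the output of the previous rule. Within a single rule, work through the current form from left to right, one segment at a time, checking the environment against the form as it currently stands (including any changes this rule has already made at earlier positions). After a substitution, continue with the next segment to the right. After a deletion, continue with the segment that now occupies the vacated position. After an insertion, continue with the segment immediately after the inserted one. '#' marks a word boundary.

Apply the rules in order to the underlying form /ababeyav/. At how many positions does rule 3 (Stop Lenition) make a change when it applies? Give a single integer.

2

(1) Word-Final Devoicing: [ababeyav] → [ababeyaf]
(2) Final Vowel Lowering: no change — [ababeyaf]
(3) Stop Lenition: [ababeyaf] → [avaveyaf]
Rule 3 changed 2 position(s).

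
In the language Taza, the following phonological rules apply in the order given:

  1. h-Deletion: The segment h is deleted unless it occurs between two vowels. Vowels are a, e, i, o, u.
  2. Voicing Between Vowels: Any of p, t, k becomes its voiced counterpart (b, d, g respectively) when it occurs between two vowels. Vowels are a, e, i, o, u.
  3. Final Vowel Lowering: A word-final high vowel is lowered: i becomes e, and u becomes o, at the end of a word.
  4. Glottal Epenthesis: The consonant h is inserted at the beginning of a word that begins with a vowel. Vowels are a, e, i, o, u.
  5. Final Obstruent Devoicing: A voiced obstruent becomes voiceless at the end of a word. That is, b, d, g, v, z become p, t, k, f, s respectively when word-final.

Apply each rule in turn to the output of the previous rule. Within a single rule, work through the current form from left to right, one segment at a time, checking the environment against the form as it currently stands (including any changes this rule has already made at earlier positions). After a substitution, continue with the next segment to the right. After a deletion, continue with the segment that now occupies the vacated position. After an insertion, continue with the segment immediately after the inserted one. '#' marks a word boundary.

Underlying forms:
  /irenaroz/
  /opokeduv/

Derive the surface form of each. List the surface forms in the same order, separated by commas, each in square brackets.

/irenaroz/:
  1 h-Deletion: no change — [irenaroz]
  2 Voicing Between Vowels: no change — [irenaroz]
  3 Final Vowel Lowering: no change — [irenaroz]
  4 Glottal Epenthesis: [irenaroz] → [hirenaroz]
  5 Final Obstruent Devoicing: [hirenaroz] → [hirenaros]
/opokeduv/:
  1 h-Deletion: no change — [opokeduv]
  2 Voicing Between Vowels: [opokeduv] → [obogeduv]
  3 Final Vowel Lowering: no change — [obogeduv]
  4 Glottal Epenthesis: [obogeduv] → [hobogeduv]
  5 Final Obstruent Devoicing: [hobogeduv] → [hobogeduf]

[hirenaros], [hobogeduf]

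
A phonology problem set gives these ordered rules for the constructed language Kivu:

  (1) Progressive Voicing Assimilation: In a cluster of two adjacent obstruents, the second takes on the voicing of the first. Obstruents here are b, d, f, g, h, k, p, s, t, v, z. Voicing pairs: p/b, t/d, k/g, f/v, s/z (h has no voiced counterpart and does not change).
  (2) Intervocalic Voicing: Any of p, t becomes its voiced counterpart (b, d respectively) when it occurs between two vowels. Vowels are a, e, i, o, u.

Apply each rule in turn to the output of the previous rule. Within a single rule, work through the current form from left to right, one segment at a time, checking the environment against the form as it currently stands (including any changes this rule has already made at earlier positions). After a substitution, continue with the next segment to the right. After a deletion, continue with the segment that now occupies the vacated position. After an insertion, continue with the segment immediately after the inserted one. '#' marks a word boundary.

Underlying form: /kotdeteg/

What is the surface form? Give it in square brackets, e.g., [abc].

(1) Progressive Voicing Assimilation: [kotdeteg] → [kotteteg]
(2) Intervocalic Voicing: [kotteteg] → [kottedeg]

[kottedeg]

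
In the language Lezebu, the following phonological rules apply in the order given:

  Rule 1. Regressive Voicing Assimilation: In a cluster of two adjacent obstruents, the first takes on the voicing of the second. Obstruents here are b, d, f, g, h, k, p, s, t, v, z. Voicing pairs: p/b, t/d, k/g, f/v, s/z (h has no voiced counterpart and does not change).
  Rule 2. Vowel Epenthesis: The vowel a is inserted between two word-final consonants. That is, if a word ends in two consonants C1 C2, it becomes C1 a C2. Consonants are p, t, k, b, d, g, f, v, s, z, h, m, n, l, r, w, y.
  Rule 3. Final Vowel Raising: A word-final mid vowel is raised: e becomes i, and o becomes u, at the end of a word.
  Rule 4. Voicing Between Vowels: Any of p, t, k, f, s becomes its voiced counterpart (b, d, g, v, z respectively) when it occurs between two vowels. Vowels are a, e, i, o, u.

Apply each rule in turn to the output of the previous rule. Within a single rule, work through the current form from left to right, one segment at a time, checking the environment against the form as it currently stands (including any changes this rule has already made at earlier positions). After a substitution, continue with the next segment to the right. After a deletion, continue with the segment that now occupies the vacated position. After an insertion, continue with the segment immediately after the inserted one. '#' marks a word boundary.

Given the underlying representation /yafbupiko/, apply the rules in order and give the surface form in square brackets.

[yavbubigu]

Rule 1 Regressive Voicing Assimilation: [yafbupiko] → [yavbupiko]
Rule 2 Vowel Epenthesis: no change — [yavbupiko]
Rule 3 Final Vowel Raising: [yavbupiko] → [yavbupiku]
Rule 4 Voicing Between Vowels: [yavbupiku] → [yavbubigu]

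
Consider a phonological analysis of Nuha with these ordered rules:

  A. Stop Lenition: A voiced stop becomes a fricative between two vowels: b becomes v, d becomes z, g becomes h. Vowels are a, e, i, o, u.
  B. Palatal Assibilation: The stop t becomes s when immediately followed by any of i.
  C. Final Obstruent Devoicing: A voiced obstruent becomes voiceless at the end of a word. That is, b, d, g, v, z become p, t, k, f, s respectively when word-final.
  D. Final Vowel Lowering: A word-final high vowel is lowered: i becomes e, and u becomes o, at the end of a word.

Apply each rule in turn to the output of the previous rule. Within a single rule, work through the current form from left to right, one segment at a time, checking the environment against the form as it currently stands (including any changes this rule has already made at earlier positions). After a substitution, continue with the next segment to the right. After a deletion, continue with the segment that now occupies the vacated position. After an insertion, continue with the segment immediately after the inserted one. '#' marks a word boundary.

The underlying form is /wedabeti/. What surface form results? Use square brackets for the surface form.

[wezavese]

A Stop Lenition: [wedabeti] → [wezaveti]
B Palatal Assibilation: [wezaveti] → [wezavesi]
C Final Obstruent Devoicing: no change — [wezavesi]
D Final Vowel Lowering: [wezavesi] → [wezavese]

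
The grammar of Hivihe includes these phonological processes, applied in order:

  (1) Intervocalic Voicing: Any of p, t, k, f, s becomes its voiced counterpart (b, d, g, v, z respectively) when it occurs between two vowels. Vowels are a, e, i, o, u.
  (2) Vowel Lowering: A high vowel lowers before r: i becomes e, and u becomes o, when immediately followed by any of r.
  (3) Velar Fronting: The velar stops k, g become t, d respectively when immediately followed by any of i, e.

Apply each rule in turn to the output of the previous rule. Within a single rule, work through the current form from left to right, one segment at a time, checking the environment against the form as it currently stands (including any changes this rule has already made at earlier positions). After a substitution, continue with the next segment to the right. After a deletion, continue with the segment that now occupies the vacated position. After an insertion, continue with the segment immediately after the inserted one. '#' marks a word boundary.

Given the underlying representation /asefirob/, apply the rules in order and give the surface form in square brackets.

(1) Intervocalic Voicing: [asefirob] → [azevirob]
(2) Vowel Lowering: [azevirob] → [azeverob]
(3) Velar Fronting: no change — [azeverob]

[azeverob]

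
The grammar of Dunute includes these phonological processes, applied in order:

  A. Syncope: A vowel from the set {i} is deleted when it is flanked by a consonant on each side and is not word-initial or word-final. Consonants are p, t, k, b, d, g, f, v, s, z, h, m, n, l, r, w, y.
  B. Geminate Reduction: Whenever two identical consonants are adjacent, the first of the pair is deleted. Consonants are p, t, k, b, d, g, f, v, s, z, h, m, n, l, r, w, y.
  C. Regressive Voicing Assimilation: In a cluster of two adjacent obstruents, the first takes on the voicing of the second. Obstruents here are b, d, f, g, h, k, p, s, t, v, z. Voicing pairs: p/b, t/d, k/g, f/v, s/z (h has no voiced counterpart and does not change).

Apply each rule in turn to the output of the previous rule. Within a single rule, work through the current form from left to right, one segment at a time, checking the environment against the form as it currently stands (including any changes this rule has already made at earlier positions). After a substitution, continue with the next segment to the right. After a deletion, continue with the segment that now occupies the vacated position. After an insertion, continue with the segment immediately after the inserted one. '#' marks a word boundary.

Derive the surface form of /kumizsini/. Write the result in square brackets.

A Syncope: [kumizsini] → [kumzsni]
B Geminate Reduction: no change — [kumzsni]
C Regressive Voicing Assimilation: [kumzsni] → [kumssni]

[kumssni]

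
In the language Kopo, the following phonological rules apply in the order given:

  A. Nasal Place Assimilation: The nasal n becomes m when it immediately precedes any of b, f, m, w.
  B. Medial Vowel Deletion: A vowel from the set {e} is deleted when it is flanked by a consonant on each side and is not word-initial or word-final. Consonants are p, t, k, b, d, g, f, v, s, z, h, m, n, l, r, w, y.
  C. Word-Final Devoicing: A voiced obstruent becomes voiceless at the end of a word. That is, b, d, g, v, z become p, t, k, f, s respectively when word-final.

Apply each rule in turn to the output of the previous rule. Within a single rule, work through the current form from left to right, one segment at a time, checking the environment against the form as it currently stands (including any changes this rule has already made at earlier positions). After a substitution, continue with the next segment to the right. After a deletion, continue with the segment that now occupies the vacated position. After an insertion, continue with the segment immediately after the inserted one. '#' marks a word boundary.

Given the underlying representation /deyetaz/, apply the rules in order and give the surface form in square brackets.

[dytas]

A Nasal Place Assimilation: no change — [deyetaz]
B Medial Vowel Deletion: [deyetaz] → [dytaz]
C Word-Final Devoicing: [dytaz] → [dytas]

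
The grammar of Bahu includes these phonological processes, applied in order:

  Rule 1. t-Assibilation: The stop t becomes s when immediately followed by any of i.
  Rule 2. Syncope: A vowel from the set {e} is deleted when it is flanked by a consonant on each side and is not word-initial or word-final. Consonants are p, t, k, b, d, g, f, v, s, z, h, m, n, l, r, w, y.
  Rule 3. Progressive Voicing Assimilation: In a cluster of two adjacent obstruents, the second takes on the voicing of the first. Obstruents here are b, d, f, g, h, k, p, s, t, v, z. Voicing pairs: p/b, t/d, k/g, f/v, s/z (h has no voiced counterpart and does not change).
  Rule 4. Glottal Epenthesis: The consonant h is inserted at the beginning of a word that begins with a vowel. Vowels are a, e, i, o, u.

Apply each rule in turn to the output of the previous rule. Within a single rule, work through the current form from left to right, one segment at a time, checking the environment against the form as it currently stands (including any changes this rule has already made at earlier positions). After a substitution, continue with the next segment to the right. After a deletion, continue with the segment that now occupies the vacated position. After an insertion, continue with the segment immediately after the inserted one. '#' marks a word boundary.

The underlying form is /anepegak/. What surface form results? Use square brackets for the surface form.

[hanpkak]

Rule 1 t-Assibilation: no change — [anepegak]
Rule 2 Syncope: [anepegak] → [anpgak]
Rule 3 Progressive Voicing Assimilation: [anpgak] → [anpkak]
Rule 4 Glottal Epenthesis: [anpkak] → [hanpkak]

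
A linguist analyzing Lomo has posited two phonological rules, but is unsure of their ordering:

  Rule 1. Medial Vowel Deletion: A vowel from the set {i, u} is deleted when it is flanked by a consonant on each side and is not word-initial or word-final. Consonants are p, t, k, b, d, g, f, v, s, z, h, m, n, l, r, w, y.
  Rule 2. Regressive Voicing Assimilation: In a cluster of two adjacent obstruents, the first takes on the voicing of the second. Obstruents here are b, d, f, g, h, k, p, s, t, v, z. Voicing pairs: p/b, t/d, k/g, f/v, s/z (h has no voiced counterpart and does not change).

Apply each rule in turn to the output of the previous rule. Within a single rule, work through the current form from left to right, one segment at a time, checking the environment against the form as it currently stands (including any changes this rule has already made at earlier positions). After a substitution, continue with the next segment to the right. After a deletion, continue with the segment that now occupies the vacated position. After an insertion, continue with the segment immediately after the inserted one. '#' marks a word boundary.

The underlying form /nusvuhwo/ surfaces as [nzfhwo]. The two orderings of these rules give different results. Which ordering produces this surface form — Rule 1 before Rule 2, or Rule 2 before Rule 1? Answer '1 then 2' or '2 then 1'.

1 then 2

Order 1 then 2:
  1 Medial Vowel Deletion: [nusvuhwo] → [nsvhwo]
  2 Regressive Voicing Assimilation: [nsvhwo] → [nzfhwo]
  result: [nzfhwo]
Order 2 then 1:
  2 Regressive Voicing Assimilation: [nusvuhwo] → [nuzvuhwo]
  1 Medial Vowel Deletion: [nuzvuhwo] → [nzvhwo]
  result: [nzvhwo]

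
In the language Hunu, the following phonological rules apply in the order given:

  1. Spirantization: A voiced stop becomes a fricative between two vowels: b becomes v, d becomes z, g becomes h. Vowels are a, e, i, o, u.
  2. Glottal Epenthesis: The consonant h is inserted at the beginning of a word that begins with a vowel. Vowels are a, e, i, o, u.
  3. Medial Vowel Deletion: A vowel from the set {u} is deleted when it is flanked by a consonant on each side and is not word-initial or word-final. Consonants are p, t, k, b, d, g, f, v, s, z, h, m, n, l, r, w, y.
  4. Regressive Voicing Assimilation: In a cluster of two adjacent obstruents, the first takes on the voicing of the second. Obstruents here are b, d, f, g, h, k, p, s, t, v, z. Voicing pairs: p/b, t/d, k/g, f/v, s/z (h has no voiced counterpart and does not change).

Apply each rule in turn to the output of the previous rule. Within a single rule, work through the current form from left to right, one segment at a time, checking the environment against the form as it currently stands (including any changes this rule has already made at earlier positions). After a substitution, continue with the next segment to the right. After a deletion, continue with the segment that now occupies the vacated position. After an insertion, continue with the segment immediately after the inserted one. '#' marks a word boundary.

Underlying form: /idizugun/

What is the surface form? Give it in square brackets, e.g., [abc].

[hizishn]

1 Spirantization: [idizugun] → [izizuhun]
2 Glottal Epenthesis: [izizuhun] → [hizizuhun]
3 Medial Vowel Deletion: [hizizuhun] → [hizizhn]
4 Regressive Voicing Assimilation: [hizizhn] → [hizishn]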